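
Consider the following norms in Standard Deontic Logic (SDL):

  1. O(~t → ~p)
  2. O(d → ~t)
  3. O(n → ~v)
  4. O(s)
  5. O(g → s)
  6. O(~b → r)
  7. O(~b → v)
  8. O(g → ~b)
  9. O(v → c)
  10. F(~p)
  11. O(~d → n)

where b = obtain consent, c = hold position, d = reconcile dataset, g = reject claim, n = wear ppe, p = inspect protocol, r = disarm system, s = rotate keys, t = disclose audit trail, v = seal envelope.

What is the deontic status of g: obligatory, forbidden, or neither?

F(~p) at premise 10 means O(p).
Premise 1, O(~t → ~p), contraposes to O(p → t); with O(p) we get O(t).
Premise 2 is O(d → ~t); contrapositively O(t → ~d). Since O(t) holds, K gives O(~d).
With premise 11, O(~d → n), the K-axiom yields O(n).
Premise 3 is O(n → ~v); since O(n), deontic closure gives O(~v).
Premise 7, O(~b → v), contraposes to O(~v → b); with O(~v) we get O(b).
Premise 8, O(g → ~b), contraposes to O(b → ~g); with O(b) we get O(~g).
Premises 4, 5, 6, 9 do not contribute to this derivation.
Thus O(~g), which is F(g): g is forbidden.

Forbidden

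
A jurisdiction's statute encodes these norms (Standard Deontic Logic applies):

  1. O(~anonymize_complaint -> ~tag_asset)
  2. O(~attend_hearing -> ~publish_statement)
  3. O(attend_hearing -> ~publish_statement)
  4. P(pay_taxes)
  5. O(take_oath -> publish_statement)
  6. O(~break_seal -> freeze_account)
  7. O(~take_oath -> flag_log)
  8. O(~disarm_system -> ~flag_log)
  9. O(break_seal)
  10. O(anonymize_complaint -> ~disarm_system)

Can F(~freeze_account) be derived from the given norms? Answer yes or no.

Premise 6 is O(~break_seal -> freeze_account), but O(~break_seal) is not derivable from the premises, so it does not yield O(freeze_account).
No other premise forces O(freeze_account). An ideal world satisfying every premise can still have ~freeze_account true, so F(~freeze_account) is not derivable.

No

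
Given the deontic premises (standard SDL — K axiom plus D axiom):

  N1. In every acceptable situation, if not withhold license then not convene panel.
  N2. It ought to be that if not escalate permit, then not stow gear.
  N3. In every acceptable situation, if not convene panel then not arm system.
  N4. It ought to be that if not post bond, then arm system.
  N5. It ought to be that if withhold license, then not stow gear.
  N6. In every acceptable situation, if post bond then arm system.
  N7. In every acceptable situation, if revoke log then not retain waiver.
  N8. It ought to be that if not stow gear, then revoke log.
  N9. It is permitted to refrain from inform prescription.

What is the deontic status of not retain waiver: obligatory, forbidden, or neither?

Obligatory

Premises 4 and 6 are O(¬post_bond → arm_system) and O(post_bond → arm_system); every ideal world satisfies ¬post_bond or post_bond, so in either case arm_system holds — hence O(arm_system).
The contrapositive of premise 3 (O(¬convene_panel → ¬arm_system)) is O(arm_system → convene_panel), and O(arm_system) is already established, so O(convene_panel).
Premise 1 is O(¬withhold_license → ¬convene_panel); contrapositively O(convene_panel → withhold_license). Since O(convene_panel) holds, K gives O(withhold_license).
Premise 5 is O(withhold_license → ¬stow_gear); since O(withhold_license), deontic closure gives O(¬stow_gear).
With premise 8, O(¬stow_gear → revoke_log), the K-axiom yields O(revoke_log).
With premise 7, O(revoke_log → ¬retain_waiver), the K-axiom yields O(¬retain_waiver).
Premises 2, 9 do not contribute to this derivation.
Hence ¬retain_waiver is obligatory.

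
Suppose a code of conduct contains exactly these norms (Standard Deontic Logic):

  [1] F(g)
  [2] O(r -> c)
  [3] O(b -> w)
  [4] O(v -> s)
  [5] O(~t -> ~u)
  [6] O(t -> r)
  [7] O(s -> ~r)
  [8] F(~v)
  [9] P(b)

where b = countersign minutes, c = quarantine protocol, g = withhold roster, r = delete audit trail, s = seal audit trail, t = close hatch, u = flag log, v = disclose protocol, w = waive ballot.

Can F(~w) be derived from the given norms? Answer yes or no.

Premise 3 is O(b -> w), but O(b) is not derivable from the premises (the permission P(b) asserts only ~O(~b), not O(b)), so it does not yield O(w).
No other premise forces O(w). An ideal world satisfying every premise can still have ~w true, so F(~w) is not derivable.

No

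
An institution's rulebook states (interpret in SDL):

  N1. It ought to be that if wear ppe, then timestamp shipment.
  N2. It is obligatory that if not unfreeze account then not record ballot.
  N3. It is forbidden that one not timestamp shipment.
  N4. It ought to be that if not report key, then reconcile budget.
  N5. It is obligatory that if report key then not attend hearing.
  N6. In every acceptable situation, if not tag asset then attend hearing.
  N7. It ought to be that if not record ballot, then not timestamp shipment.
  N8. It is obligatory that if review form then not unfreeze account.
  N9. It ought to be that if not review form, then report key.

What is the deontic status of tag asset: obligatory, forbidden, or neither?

Obligatory

F(¬timestamp_shipment) at premise 3 means O(timestamp_shipment).
The contrapositive of premise 7 (O(¬record_ballot → ¬timestamp_shipment)) is O(timestamp_shipment → record_ballot), and O(timestamp_shipment) is already established, so O(record_ballot).
Premise 2 is O(¬unfreeze_account → ¬record_ballot); contrapositively O(record_ballot → unfreeze_account). Since O(record_ballot) holds, K gives O(unfreeze_account).
The contrapositive of premise 8 (O(review_form → ¬unfreeze_account)) is O(unfreeze_account → ¬review_form), and O(unfreeze_account) is already established, so O(¬review_form).
With premise 9, O(¬review_form → report_key), the K-axiom yields O(report_key).
With premise 5, O(report_key → ¬attend_hearing), the K-axiom yields O(¬attend_hearing).
Premise 6 is O(¬tag_asset → attend_hearing); contrapositively O(¬attend_hearing → tag_asset). Since O(¬attend_hearing) holds, K gives O(tag_asset).
Premises 1, 4 do not contribute to this derivation.
Hence tag_asset is obligatory.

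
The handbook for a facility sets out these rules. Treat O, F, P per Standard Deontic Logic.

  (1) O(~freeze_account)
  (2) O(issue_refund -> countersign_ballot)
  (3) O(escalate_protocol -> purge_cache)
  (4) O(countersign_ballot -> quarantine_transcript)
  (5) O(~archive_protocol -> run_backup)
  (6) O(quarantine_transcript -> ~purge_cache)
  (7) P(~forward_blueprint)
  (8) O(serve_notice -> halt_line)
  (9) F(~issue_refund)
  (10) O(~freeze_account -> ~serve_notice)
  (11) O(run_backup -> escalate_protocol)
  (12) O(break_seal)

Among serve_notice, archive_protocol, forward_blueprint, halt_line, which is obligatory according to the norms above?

Premise 9 is F(~issue_refund), i.e. O(issue_refund).
From O(issue_refund) and premise 2, O(issue_refund -> countersign_ballot), we obtain O(countersign_ballot).
From O(countersign_ballot) and premise 4, O(countersign_ballot -> quarantine_transcript), we obtain O(quarantine_transcript).
With premise 6, O(quarantine_transcript -> ~purge_cache), the K-axiom yields O(~purge_cache).
The contrapositive of premise 3 (O(escalate_protocol -> purge_cache)) is O(~purge_cache -> ~escalate_protocol), and O(~purge_cache) is already established, so O(~escalate_protocol).
The contrapositive of premise 11 (O(run_backup -> escalate_protocol)) is O(~escalate_protocol -> ~run_backup), and O(~escalate_protocol) is already established, so O(~run_backup).
The contrapositive of premise 5 (O(~archive_protocol -> run_backup)) is O(~run_backup -> archive_protocol), and O(~run_backup) is already established, so O(archive_protocol).
So O(archive_protocol) holds — archive_protocol is obligatory. None of the other listed options is made obligatory by any chain of premises.

archive_protocol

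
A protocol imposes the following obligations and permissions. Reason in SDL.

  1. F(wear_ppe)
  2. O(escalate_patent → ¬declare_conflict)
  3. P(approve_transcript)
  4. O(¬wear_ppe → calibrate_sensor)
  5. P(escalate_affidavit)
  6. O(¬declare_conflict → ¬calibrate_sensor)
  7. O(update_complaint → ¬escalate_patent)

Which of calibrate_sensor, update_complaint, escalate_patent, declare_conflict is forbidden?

escalate_patent

Premise 1 is F(wear_ppe), i.e. O(¬wear_ppe).
Premise 4 is O(¬wear_ppe → calibrate_sensor); since O(¬wear_ppe), deontic closure gives O(calibrate_sensor).
Premise 6, O(¬declare_conflict → ¬calibrate_sensor), contraposes to O(calibrate_sensor → declare_conflict); with O(calibrate_sensor) we get O(declare_conflict).
Premise 2 is O(escalate_patent → ¬declare_conflict); contrapositively O(declare_conflict → ¬escalate_patent). Since O(declare_conflict) holds, K gives O(¬escalate_patent).
So O(¬escalate_patent) holds, i.e. escalate_patent is forbidden. None of the other listed options is forbidden under the premises.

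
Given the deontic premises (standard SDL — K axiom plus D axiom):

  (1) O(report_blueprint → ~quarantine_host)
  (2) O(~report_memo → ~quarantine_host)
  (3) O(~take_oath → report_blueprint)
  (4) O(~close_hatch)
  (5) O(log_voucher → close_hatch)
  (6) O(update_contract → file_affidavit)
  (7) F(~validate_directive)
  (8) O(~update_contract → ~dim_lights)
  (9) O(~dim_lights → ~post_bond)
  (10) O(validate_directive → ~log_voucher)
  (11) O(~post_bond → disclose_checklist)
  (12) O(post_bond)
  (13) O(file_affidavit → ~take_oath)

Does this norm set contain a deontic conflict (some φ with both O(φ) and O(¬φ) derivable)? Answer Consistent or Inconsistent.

Consistent

Premise 5 is O(log_voucher → close_hatch), but O(log_voucher) is not derivable from the premises, so it does not yield O(close_hatch).
So O(close_hatch) is not derivable, and the apparent clash with O(~close_hatch) does not arise.
A world satisfying every obligation exists (e.g. close_hatch=false, dim_lights=true, disclose_checklist=false, file_affidavit=true, log_voucher=false, post_bond=true, quarantine_host=false, report_blueprint=true, report_memo=false, take_oath=false, update_contract=true, validate_directive=true); no atom is both obligatory and forbidden, so the set is consistent.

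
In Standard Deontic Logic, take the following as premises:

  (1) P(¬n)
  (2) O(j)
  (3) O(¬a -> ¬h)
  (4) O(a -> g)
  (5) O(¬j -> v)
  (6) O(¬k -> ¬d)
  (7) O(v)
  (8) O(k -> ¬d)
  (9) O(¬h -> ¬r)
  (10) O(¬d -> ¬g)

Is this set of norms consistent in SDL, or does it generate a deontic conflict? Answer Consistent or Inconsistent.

Premise 5 is O(¬j -> v); even if O(v) held, inferring O(¬j) would be affirming the consequent — invalid.
So O(¬j) is not derivable, and the apparent clash with O(j) does not arise.
A world satisfying every obligation exists (e.g. a=false, d=false, g=false, h=false, j=true, k=false, n=false, r=false, v=true); no atom is both obligatory and forbidden, so the set is consistent.

Consistent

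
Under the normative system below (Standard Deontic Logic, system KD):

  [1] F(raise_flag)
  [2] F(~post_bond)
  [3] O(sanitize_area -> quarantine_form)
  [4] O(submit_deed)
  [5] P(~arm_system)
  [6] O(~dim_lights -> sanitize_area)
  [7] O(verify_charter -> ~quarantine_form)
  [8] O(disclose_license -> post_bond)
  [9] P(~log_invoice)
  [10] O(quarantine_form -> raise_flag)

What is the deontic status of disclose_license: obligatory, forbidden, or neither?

Neither

Premise 8 is O(disclose_license -> post_bond); even if O(post_bond) held, inferring O(disclose_license) would be affirming the consequent — invalid.
No premise or chain of K-axiom applications forces O(disclose_license), and none forces O(~disclose_license). So disclose_license is neither obligatory nor forbidden under these norms.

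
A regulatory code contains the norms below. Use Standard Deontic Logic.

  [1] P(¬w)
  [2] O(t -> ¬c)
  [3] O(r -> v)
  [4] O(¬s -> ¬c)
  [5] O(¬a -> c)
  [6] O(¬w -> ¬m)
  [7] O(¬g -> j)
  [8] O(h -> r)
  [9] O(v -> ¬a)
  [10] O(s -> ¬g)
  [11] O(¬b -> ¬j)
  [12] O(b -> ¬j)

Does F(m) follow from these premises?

No

Premise 6 is O(¬w -> ¬m), but O(¬w) is not derivable from the premises (the permission P(¬w) asserts only ¬O(w), not O(¬w)), so it does not yield O(¬m).
No other premise forces O(¬m). An ideal world satisfying every premise can still have m true, so F(m) is not derivable.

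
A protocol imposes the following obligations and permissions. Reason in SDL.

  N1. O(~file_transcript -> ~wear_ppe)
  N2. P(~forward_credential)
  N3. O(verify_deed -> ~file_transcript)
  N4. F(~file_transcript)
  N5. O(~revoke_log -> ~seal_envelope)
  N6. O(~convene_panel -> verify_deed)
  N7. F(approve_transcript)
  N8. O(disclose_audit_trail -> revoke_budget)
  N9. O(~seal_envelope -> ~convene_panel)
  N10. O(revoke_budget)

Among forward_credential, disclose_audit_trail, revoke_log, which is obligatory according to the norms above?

Premise 4 is F(~file_transcript), i.e. O(file_transcript).
The contrapositive of premise 3 (O(verify_deed -> ~file_transcript)) is O(file_transcript -> ~verify_deed), and O(file_transcript) is already established, so O(~verify_deed).
Premise 6, O(~convene_panel -> verify_deed), contraposes to O(~verify_deed -> convene_panel); with O(~verify_deed) we get O(convene_panel).
The contrapositive of premise 9 (O(~seal_envelope -> ~convene_panel)) is O(convene_panel -> seal_envelope), and O(convene_panel) is already established, so O(seal_envelope).
Premise 5 is O(~revoke_log -> ~seal_envelope); contrapositively O(seal_envelope -> revoke_log). Since O(seal_envelope) holds, K gives O(revoke_log).
So O(revoke_log) holds — revoke_log is obligatory. None of the other listed options is made obligatory by any chain of premises.

revoke_log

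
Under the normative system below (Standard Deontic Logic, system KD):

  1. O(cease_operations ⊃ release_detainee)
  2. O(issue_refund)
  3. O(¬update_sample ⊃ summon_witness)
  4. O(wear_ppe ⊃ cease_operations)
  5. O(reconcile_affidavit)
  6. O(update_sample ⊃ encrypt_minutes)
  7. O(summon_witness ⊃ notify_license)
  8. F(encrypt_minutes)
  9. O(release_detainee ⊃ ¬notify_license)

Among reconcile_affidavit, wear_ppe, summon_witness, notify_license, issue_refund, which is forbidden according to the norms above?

wear_ppe

F(encrypt_minutes) at premise 8 means O(¬encrypt_minutes).
Premise 6, O(update_sample ⊃ encrypt_minutes), contraposes to O(¬encrypt_minutes ⊃ ¬update_sample); with O(¬encrypt_minutes) we get O(¬update_sample).
Premise 3 is O(¬update_sample ⊃ summon_witness); since O(¬update_sample), deontic closure gives O(summon_witness).
From O(summon_witness) and premise 7, O(summon_witness ⊃ notify_license), we obtain O(notify_license).
The contrapositive of premise 9 (O(release_detainee ⊃ ¬notify_license)) is O(notify_license ⊃ ¬release_detainee), and O(notify_license) is already established, so O(¬release_detainee).
Premise 1, O(cease_operations ⊃ release_detainee), contraposes to O(¬release_detainee ⊃ ¬cease_operations); with O(¬release_detainee) we get O(¬cease_operations).
The contrapositive of premise 4 (O(wear_ppe ⊃ cease_operations)) is O(¬cease_operations ⊃ ¬wear_ppe), and O(¬cease_operations) is already established, so O(¬wear_ppe).
So O(¬wear_ppe) holds, i.e. wear_ppe is forbidden. None of the other listed options is forbidden under the premises.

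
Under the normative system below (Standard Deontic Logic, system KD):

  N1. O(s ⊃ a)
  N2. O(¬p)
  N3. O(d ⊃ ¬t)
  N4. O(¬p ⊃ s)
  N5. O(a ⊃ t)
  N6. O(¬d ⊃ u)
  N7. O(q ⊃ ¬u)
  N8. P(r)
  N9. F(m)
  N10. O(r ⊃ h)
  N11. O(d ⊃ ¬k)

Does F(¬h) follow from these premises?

No

Premise 10 is O(r ⊃ h), but O(r) is not derivable from the premises (the permission P(r) asserts only ¬O(¬r), not O(r)), so it does not yield O(h).
No other premise forces O(h). An ideal world satisfying every premise can still have ¬h true, so F(¬h) is not derivable.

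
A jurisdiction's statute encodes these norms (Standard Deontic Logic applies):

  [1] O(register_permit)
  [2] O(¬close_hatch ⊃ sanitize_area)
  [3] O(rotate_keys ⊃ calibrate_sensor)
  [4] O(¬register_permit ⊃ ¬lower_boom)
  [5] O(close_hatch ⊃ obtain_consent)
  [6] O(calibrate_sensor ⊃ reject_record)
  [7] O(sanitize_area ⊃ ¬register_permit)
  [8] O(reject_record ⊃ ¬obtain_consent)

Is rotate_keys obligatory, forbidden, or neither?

Premise 1 states O(register_permit) outright.
The contrapositive of premise 7 (O(sanitize_area ⊃ ¬register_permit)) is O(register_permit ⊃ ¬sanitize_area), and O(register_permit) is already established, so O(¬sanitize_area).
The contrapositive of premise 2 (O(¬close_hatch ⊃ sanitize_area)) is O(¬sanitize_area ⊃ close_hatch), and O(¬sanitize_area) is already established, so O(close_hatch).
Applying K to premise 5 (O(close_hatch ⊃ obtain_consent)) and O(close_hatch) yields O(obtain_consent).
Premise 8 is O(reject_record ⊃ ¬obtain_consent); contrapositively O(obtain_consent ⊃ ¬reject_record). Since O(obtain_consent) holds, K gives O(¬reject_record).
The contrapositive of premise 6 (O(calibrate_sensor ⊃ reject_record)) is O(¬reject_record ⊃ ¬calibrate_sensor), and O(¬reject_record) is already established, so O(¬calibrate_sensor).
Premise 3, O(rotate_keys ⊃ calibrate_sensor), contraposes to O(¬calibrate_sensor ⊃ ¬rotate_keys); with O(¬calibrate_sensor) we get O(¬rotate_keys).
Premise 4 does not contribute to this derivation.
Thus O(¬rotate_keys), which is F(rotate_keys): rotate_keys is forbidden.

Forbidden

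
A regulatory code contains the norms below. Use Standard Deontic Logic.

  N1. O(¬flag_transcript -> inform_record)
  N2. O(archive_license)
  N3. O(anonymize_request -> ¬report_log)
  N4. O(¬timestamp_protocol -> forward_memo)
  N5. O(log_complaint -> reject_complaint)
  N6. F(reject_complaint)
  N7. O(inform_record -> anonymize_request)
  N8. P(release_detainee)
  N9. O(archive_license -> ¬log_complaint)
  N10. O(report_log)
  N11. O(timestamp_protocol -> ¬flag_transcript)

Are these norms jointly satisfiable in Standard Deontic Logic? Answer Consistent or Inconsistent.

Premise 5 is O(log_complaint -> reject_complaint), but O(log_complaint) is not derivable from the premises, so it does not yield O(reject_complaint).
So O(reject_complaint) is not derivable, and the apparent clash with O(¬reject_complaint) does not arise.
A world satisfying every obligation exists (e.g. anonymize_request=false, archive_license=true, flag_transcript=true, forward_memo=true, inform_record=false, log_complaint=false, reject_complaint=false, release_detainee=false, report_log=true, timestamp_protocol=false); no atom is both obligatory and forbidden, so the set is consistent.

Consistent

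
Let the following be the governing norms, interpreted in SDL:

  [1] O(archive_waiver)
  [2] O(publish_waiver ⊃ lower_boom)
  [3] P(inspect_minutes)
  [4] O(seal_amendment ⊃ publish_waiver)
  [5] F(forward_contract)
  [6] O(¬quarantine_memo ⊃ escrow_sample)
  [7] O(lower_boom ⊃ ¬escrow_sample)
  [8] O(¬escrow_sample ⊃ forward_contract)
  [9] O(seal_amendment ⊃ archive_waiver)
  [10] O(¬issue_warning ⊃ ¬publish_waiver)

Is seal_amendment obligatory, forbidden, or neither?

Premise 5, F(forward_contract), is equivalent to O(¬forward_contract).
Premise 8, O(¬escrow_sample ⊃ forward_contract), contraposes to O(¬forward_contract ⊃ escrow_sample); with O(¬forward_contract) we get O(escrow_sample).
Premise 7 is O(lower_boom ⊃ ¬escrow_sample); contrapositively O(escrow_sample ⊃ ¬lower_boom). Since O(escrow_sample) holds, K gives O(¬lower_boom).
Premise 2 is O(publish_waiver ⊃ lower_boom); contrapositively O(¬lower_boom ⊃ ¬publish_waiver). Since O(¬lower_boom) holds, K gives O(¬publish_waiver).
The contrapositive of premise 4 (O(seal_amendment ⊃ publish_waiver)) is O(¬publish_waiver ⊃ ¬seal_amendment), and O(¬publish_waiver) is already established, so O(¬seal_amendment).
Premises 1, 3, 6, 9, 10 do not contribute to this derivation.
Thus O(¬seal_amendment), which is F(seal_amendment): seal_amendment is forbidden.

Forbidden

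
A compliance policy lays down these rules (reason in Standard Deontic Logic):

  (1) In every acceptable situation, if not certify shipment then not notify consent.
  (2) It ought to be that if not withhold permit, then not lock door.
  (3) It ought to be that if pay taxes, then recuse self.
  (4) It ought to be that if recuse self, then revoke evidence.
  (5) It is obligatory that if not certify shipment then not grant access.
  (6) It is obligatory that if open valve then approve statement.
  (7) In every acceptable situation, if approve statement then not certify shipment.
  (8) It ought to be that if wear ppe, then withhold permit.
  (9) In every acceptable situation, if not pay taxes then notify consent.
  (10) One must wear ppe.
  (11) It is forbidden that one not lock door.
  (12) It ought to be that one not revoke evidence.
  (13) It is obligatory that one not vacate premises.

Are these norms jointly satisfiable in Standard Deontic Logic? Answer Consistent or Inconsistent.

Premise 2 is O(¬withhold_permit → ¬lock_door), but O(¬withhold_permit) is not derivable from the premises, so it does not yield O(¬lock_door).
So O(¬lock_door) is not derivable, and the apparent clash with O(lock_door) does not arise.
A world satisfying every obligation exists (e.g. approve_statement=false, certify_shipment=true, grant_access=false, lock_door=true, notify_consent=true, open_valve=false, pay_taxes=false, recuse_self=false, revoke_evidence=false, vacate_premises=false, wear_ppe=true, withhold_permit=true); no atom is both obligatory and forbidden, so the set is consistent.

Consistent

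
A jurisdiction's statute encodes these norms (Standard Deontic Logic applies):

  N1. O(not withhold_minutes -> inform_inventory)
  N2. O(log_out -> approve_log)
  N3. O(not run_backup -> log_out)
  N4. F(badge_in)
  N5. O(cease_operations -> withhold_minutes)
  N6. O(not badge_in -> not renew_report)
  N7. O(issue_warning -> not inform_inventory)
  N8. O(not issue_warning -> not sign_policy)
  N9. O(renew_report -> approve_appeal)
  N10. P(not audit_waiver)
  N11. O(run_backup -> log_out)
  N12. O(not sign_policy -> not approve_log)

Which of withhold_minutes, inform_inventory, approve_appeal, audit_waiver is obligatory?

By case analysis on not run_backup: premise 3 gives O(not run_backup -> log_out) and premise 11 gives O(run_backup -> log_out), so O(log_out) either way.
Premise 2 is O(log_out -> approve_log); since O(log_out), deontic closure gives O(approve_log).
Premise 12, O(not sign_policy -> not approve_log), contraposes to O(approve_log -> sign_policy); with O(approve_log) we get O(sign_policy).
Premise 8 is O(not issue_warning -> not sign_policy); contrapositively O(sign_policy -> issue_warning). Since O(sign_policy) holds, K gives O(issue_warning).
Premise 7 is O(issue_warning -> not inform_inventory); since O(issue_warning), deontic closure gives O(not inform_inventory).
Premise 1 is O(not withhold_minutes -> inform_inventory); contrapositively O(not inform_inventory -> withhold_minutes). Since O(not inform_inventory) holds, K gives O(withhold_minutes).
So O(withhold_minutes) holds — withhold_minutes is obligatory. None of the other listed options is made obligatory by any chain of premises.

withhold_minutes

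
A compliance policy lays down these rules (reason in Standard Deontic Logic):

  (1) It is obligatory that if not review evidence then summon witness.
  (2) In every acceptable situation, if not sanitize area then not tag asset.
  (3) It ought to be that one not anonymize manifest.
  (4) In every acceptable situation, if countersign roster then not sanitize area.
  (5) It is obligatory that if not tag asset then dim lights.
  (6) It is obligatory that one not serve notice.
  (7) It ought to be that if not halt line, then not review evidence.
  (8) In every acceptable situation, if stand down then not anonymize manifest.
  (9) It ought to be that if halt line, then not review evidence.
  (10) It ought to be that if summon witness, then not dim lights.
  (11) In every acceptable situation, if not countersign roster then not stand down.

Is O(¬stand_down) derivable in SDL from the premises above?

Yes

Premises 9 and 7 are O(halt_line → ¬review_evidence) and O(¬halt_line → ¬review_evidence); every ideal world satisfies halt_line or ¬halt_line, so in either case ¬review_evidence holds — hence O(¬review_evidence).
With premise 1, O(¬review_evidence → summon_witness), the K-axiom yields O(summon_witness).
With premise 10, O(summon_witness → ¬dim_lights), the K-axiom yields O(¬dim_lights).
Premise 5, O(¬tag_asset → dim_lights), contraposes to O(¬dim_lights → tag_asset); with O(¬dim_lights) we get O(tag_asset).
The contrapositive of premise 2 (O(¬sanitize_area → ¬tag_asset)) is O(tag_asset → sanitize_area), and O(tag_asset) is already established, so O(sanitize_area).
Premise 4 is O(countersign_roster → ¬sanitize_area); contrapositively O(sanitize_area → ¬countersign_roster). Since O(sanitize_area) holds, K gives O(¬countersign_roster).
With premise 11, O(¬countersign_roster → ¬stand_down), the K-axiom yields O(¬stand_down).
Premises 3, 6, 8 do not contribute to this derivation.
So O(¬stand_down) follows.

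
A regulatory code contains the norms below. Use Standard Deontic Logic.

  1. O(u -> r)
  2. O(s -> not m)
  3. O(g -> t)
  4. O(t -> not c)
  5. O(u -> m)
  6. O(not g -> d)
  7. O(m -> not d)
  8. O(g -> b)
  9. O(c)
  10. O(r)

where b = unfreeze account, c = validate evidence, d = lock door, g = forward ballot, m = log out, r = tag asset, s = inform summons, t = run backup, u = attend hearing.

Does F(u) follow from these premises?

Yes

From premise 9 we have O(c).
Premise 4, O(t -> not c), contraposes to O(c -> not t); with O(c) we get O(not t).
The contrapositive of premise 3 (O(g -> t)) is O(not t -> not g), and O(not t) is already established, so O(not g).
With premise 6, O(not g -> d), the K-axiom yields O(d).
The contrapositive of premise 7 (O(m -> not d)) is O(d -> not m), and O(d) is already established, so O(not m).
Premise 5 is O(u -> m); contrapositively O(not m -> not u). Since O(not m) holds, K gives O(not u).
Premises 1, 2, 8, 10 do not contribute to this derivation.
So O(not u) holds, i.e. F(u). The claim follows.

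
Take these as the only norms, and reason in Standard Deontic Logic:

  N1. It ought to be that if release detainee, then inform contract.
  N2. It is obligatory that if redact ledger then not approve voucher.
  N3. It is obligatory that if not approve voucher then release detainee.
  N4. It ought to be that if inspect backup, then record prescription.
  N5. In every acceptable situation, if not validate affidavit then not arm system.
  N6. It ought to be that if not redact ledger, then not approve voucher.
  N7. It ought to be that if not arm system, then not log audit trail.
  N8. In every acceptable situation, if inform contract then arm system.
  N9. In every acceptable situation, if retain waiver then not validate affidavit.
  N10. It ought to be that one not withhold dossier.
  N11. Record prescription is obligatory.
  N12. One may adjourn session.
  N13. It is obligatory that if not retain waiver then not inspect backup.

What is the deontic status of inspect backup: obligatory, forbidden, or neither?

Premises 6 and 2 are O(¬redact_ledger → ¬approve_voucher) and O(redact_ledger → ¬approve_voucher); every ideal world satisfies ¬redact_ledger or redact_ledger, so in either case ¬approve_voucher holds — hence O(¬approve_voucher).
Applying K to premise 3 (O(¬approve_voucher → release_detainee)) and O(¬approve_voucher) yields O(release_detainee).
With premise 1, O(release_detainee → inform_contract), the K-axiom yields O(inform_contract).
Applying K to premise 8 (O(inform_contract → arm_system)) and O(inform_contract) yields O(arm_system).
Premise 5 is O(¬validate_affidavit → ¬arm_system); contrapositively O(arm_system → validate_affidavit). Since O(arm_system) holds, K gives O(validate_affidavit).
The contrapositive of premise 9 (O(retain_waiver → ¬validate_affidavit)) is O(validate_affidavit → ¬retain_waiver), and O(validate_affidavit) is already established, so O(¬retain_waiver).
From O(¬retain_waiver) and premise 13, O(¬retain_waiver → ¬inspect_backup), we obtain O(¬inspect_backup).
Premises 4, 7, 10, 11, 12 do not contribute to this derivation.
Thus O(¬inspect_backup), which is F(inspect_backup): inspect_backup is forbidden.

Forbidden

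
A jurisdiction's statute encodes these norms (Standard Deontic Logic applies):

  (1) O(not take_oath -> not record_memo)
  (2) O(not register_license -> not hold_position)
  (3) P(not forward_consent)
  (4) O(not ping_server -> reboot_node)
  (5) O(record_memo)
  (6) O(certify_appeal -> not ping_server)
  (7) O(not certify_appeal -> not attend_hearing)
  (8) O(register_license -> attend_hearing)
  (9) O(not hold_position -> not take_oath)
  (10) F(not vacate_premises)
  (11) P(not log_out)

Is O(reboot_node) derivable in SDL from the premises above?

Premise 5 states O(record_memo) outright.
Premise 1 is O(not take_oath -> not record_memo); contrapositively O(record_memo -> take_oath). Since O(record_memo) holds, K gives O(take_oath).
The contrapositive of premise 9 (O(not hold_position -> not take_oath)) is O(take_oath -> hold_position), and O(take_oath) is already established, so O(hold_position).
The contrapositive of premise 2 (O(not register_license -> not hold_position)) is O(hold_position -> register_license), and O(hold_position) is already established, so O(register_license).
Applying K to premise 8 (O(register_license -> attend_hearing)) and O(register_license) yields O(attend_hearing).
Premise 7 is O(not certify_appeal -> not attend_hearing); contrapositively O(attend_hearing -> certify_appeal). Since O(attend_hearing) holds, K gives O(certify_appeal).
Premise 6 is O(certify_appeal -> not ping_server); since O(certify_appeal), deontic closure gives O(not ping_server).
With premise 4, O(not ping_server -> reboot_node), the K-axiom yields O(reboot_node).
Premises 3, 10, 11 do not contribute to this derivation.
So O(reboot_node) follows.

Yes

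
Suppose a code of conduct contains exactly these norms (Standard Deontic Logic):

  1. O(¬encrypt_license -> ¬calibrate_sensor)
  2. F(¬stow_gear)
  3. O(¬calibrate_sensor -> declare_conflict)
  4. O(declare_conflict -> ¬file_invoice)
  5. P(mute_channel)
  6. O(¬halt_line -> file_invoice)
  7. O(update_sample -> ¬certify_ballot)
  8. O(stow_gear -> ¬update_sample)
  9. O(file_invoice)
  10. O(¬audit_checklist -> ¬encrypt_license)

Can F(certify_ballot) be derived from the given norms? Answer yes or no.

Premise 7 is O(update_sample -> ¬certify_ballot), but O(update_sample) is not derivable from the premises, so it does not yield O(¬certify_ballot).
No other premise forces O(¬certify_ballot). An ideal world satisfying every premise can still have certify_ballot true, so F(certify_ballot) is not derivable.

No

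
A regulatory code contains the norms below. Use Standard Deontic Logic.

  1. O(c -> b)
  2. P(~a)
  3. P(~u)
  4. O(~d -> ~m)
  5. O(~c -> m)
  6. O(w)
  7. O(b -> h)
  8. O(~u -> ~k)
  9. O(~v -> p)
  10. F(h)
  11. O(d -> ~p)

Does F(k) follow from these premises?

Premise 8 is O(~u -> ~k), but O(~u) is not derivable from the premises (the permission P(~u) asserts only ~O(u), not O(~u)), so it does not yield O(~k).
No other premise forces O(~k). An ideal world satisfying every premise can still have k true, so F(k) is not derivable.

No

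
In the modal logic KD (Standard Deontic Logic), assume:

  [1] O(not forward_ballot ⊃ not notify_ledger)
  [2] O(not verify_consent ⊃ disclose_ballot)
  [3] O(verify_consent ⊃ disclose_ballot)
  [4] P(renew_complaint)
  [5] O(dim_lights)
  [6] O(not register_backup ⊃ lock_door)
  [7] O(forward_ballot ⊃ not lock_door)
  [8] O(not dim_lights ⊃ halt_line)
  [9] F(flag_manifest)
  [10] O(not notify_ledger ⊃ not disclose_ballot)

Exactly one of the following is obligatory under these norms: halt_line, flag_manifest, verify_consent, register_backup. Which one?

register_backup

Premises 3 and 2 cover both cases: O(verify_consent ⊃ disclose_ballot) and O(not verify_consent ⊃ disclose_ballot). Since verify_consent ∨ not verify_consent is a tautology, O(disclose_ballot) follows.
The contrapositive of premise 10 (O(not notify_ledger ⊃ not disclose_ballot)) is O(disclose_ballot ⊃ notify_ledger), and O(disclose_ballot) is already established, so O(notify_ledger).
Premise 1, O(not forward_ballot ⊃ not notify_ledger), contraposes to O(notify_ledger ⊃ forward_ballot); with O(notify_ledger) we get O(forward_ballot).
From O(forward_ballot) and premise 7, O(forward_ballot ⊃ not lock_door), we obtain O(not lock_door).
Premise 6, O(not register_backup ⊃ lock_door), contraposes to O(not lock_door ⊃ register_backup); with O(not lock_door) we get O(register_backup).
So O(register_backup) holds — register_backup is obligatory. None of the other listed options is made obligatory by any chain of premises.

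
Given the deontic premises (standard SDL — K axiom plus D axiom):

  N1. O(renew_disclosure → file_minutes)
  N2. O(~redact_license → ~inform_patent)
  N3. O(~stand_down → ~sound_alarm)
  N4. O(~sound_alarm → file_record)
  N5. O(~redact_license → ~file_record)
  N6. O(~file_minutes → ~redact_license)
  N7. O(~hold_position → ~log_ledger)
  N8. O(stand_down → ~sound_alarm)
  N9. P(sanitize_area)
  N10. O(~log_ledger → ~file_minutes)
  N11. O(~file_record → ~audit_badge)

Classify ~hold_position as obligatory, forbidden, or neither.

Premises 3 and 8 are O(~stand_down → ~sound_alarm) and O(stand_down → ~sound_alarm); every ideal world satisfies ~stand_down or stand_down, so in either case ~sound_alarm holds — hence O(~sound_alarm).
From O(~sound_alarm) and premise 4, O(~sound_alarm → file_record), we obtain O(file_record).
The contrapositive of premise 5 (O(~redact_license → ~file_record)) is O(file_record → redact_license), and O(file_record) is already established, so O(redact_license).
Premise 6, O(~file_minutes → ~redact_license), contraposes to O(redact_license → file_minutes); with O(redact_license) we get O(file_minutes).
Premise 10 is O(~log_ledger → ~file_minutes); contrapositively O(file_minutes → log_ledger). Since O(file_minutes) holds, K gives O(log_ledger).
Premise 7, O(~hold_position → ~log_ledger), contraposes to O(log_ledger → hold_position); with O(log_ledger) we get O(hold_position).
Premises 1, 2, 9, 11 do not contribute to this derivation.
Thus O(hold_position), which is F(~hold_position): ~hold_position is forbidden.

Forbidden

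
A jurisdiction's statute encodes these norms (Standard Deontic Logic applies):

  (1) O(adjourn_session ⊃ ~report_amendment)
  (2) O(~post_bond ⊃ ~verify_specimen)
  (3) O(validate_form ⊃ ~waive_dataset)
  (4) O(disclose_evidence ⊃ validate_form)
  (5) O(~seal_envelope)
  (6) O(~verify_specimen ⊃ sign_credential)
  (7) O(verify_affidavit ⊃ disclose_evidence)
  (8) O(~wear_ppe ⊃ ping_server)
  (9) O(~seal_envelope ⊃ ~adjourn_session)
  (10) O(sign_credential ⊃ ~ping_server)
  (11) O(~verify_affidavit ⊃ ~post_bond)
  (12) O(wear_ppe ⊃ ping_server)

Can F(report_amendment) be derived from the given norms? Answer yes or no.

No

Premise 1 is O(adjourn_session ⊃ ~report_amendment), but O(adjourn_session) is not derivable from the premises, so it does not yield O(~report_amendment).
No other premise forces O(~report_amendment). An ideal world satisfying every premise can still have report_amendment true, so F(report_amendment) is not derivable.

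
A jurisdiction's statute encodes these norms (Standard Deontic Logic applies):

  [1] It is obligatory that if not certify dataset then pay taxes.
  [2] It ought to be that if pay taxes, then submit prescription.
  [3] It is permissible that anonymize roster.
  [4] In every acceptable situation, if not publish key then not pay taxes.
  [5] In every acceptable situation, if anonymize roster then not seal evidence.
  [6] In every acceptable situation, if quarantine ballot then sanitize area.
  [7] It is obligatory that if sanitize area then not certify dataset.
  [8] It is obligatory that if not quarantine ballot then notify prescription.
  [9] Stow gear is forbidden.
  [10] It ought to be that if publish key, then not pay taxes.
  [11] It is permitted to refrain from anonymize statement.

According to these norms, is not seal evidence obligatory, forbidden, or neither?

Neither

Premise 5 is O(anonymize_roster → ¬seal_evidence), but O(anonymize_roster) is not derivable from the premises (the permission P(anonymize_roster) asserts only ¬O(¬anonymize_roster), not O(anonymize_roster)), so it does not yield O(¬seal_evidence).
No premise or chain of K-axiom applications forces O(¬seal_evidence), and none forces O(seal_evidence). So ¬seal_evidence is neither obligatory nor forbidden under these norms.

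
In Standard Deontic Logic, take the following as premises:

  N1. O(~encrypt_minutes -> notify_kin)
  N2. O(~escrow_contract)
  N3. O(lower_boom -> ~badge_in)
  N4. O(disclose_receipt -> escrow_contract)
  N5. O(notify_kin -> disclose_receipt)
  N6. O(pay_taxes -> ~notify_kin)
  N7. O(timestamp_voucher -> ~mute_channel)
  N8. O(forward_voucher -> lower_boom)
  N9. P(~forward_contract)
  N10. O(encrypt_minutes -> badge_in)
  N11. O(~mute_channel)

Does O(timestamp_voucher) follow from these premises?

No

Premise 7 is O(timestamp_voucher -> ~mute_channel); even if O(~mute_channel) held, inferring O(timestamp_voucher) would be affirming the consequent — invalid.
No other premise forces O(timestamp_voucher). An ideal world satisfying every premise can still have timestamp_voucher false, so O(timestamp_voucher) is not derivable.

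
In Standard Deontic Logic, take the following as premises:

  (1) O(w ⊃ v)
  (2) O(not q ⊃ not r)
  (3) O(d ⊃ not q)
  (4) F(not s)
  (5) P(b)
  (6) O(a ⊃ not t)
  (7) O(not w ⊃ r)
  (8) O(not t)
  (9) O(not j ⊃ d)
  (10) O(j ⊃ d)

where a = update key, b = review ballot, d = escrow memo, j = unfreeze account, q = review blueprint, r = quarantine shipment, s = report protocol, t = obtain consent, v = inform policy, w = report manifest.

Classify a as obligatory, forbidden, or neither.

Premise 6 is O(a ⊃ not t); even if O(not t) held, inferring O(a) would be affirming the consequent — invalid.
No premise or chain of K-axiom applications forces O(a), and none forces O(not a). So a is neither obligatory nor forbidden under these norms.

Neither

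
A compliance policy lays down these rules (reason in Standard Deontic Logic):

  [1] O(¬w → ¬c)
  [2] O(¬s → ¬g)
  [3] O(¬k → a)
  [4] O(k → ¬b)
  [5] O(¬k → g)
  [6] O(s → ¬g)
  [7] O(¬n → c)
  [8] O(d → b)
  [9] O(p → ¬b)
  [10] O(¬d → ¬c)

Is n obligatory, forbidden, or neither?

Premises 2 and 6 cover both cases: O(¬s → ¬g) and O(s → ¬g). Since ¬s ∨ s is a tautology, O(¬g) follows.
Premise 5, O(¬k → g), contraposes to O(¬g → k); with O(¬g) we get O(k).
Premise 4 is O(k → ¬b); since O(k), deontic closure gives O(¬b).
The contrapositive of premise 8 (O(d → b)) is O(¬b → ¬d), and O(¬b) is already established, so O(¬d).
From O(¬d) and premise 10, O(¬d → ¬c), we obtain O(¬c).
Premise 7 is O(¬n → c); contrapositively O(¬c → n). Since O(¬c) holds, K gives O(n).
Premises 1, 3, 9 do not contribute to this derivation.
Hence n is obligatory.

Obligatory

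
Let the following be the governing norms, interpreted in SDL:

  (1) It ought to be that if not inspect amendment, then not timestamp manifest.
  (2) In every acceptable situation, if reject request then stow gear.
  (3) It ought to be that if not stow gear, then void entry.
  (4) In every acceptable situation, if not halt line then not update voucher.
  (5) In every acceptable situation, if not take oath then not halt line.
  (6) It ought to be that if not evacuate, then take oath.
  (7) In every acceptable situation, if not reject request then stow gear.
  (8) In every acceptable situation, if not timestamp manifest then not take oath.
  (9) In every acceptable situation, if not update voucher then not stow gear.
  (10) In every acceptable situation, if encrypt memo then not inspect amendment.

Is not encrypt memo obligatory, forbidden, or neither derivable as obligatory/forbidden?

Premises 2 and 7 are O(reject_request → stow_gear) and O(¬reject_request → stow_gear); every ideal world satisfies reject_request or ¬reject_request, so in either case stow_gear holds — hence O(stow_gear).
Premise 9 is O(¬update_voucher → ¬stow_gear); contrapositively O(stow_gear → update_voucher). Since O(stow_gear) holds, K gives O(update_voucher).
Premise 4, O(¬halt_line → ¬update_voucher), contraposes to O(update_voucher → halt_line); with O(update_voucher) we get O(halt_line).
Premise 5 is O(¬take_oath → ¬halt_line); contrapositively O(halt_line → take_oath). Since O(halt_line) holds, K gives O(take_oath).
The contrapositive of premise 8 (O(¬timestamp_manifest → ¬take_oath)) is O(take_oath → timestamp_manifest), and O(take_oath) is already established, so O(timestamp_manifest).
Premise 1 is O(¬inspect_amendment → ¬timestamp_manifest); contrapositively O(timestamp_manifest → inspect_amendment). Since O(timestamp_manifest) holds, K gives O(inspect_amendment).
Premise 10 is O(encrypt_memo → ¬inspect_amendment); contrapositively O(inspect_amendment → ¬encrypt_memo). Since O(inspect_amendment) holds, K gives O(¬encrypt_memo).
Premises 3, 6 do not contribute to this derivation.
Hence ¬encrypt_memo is obligatory.

Obligatory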